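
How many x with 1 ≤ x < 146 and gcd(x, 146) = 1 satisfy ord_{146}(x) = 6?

2

φ(146) = φ(2)·φ(73) = 1·72 = 72 = 2^3 · 3^2.
(Z/146Z)^× is cyclic (|G| = 72); a cyclic group of order m has exactly φ(d) elements of each order d | m, and none otherwise.
6 = 2 · 3 divides 72, and φ(6) = 2.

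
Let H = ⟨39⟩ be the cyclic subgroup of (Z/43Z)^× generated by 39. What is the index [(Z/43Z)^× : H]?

By Lagrange's theorem, ord_43(39) divides φ(43) = 43 − 1 = 42 = 2 · 3 · 7.
Divisors of 42: 1, 2, 3, 6, 7, 14, 21, 42.
Check 39^d mod 43 for each divisor in increasing order:
39^1 ≡ 39 (mod 43)
39^2 ≡ 16 (mod 43)
39^3 ≡ 22 (mod 43)
39^6 ≡ 11 (mod 43)
39^7 ≡ 42 (mod 43)
39^14 ≡ 1 (mod 43) ✓
So ord_43(39) = 14, hence |⟨39⟩| = 14.
The index is φ(43) / ord(39) = 42 / 14 = 3.

3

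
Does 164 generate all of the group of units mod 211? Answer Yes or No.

φ(211) = 211 − 1 = 210 = 2 · 3 · 5 · 7.
It suffices to check that the order of 164 is not a proper divisor of 210: compute 164^(210/q) for q ∈ {2, 3, 5, 7}.
164^105 ≡ 210 (mod 211)  [q = 2: ≢ 1 ✓]
164^70 ≡ 196 (mod 211)  [q = 3: ≢ 1 ✓]
164^42 ≡ 71 (mod 211)  [q = 5: ≢ 1 ✓]
164^30 ≡ 199 (mod 211)  [q = 7: ≢ 1 ✓]
None equal 1, so ord_211(164) = 210: 164 is a primitive root.

Yes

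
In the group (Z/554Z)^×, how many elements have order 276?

φ(554) = φ(2)·φ(277) = 1·276 = 276 = 2^2 · 3 · 23.
In a cyclic group of order 276, there are φ(d) elements of order d for each divisor d of 276, and zero for non-divisors.
276 = 2^2 · 3 · 23 divides 276, and φ(276) = 88.

88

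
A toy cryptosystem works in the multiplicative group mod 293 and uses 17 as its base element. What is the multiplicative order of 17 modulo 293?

ord(17) | φ(293) = 293 − 1 = 292 = 2^2 · 73.
Divisors of 292: 1, 2, 4, 73, 146, 292.
Evaluate successive powers at the divisors of 292:
17^1 ≡ 17 (mod 293)
17^2 ≡ 289 (mod 293)
17^4 ≡ 16 (mod 293)
17^73 ≡ 1 (mod 293) ✓
Hence ord(17) = 73.

73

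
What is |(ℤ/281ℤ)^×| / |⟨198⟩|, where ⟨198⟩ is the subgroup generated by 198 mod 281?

1

The order of 198 must divide φ(281) = 281 − 1 = 280 = 2^3 · 5 · 7.
Divisors of 280: 1, 2, 4, 5, 7, 8, 10, 14, 20, 28, 35, 40, 56, 70, 140, 280.
Check 198^d mod 281 for each divisor in increasing order:
198^1 ≡ 198 (mod 281)
198^2 ≡ 145 (mod 281)
198^4 ≡ 231 (mod 281)
198^5 ≡ 216 (mod 281)
198^7 ≡ 129 (mod 281)
198^8 ≡ 252 (mod 281)
198^10 ≡ 10 (mod 281)
198^14 ≡ 62 (mod 281)
198^20 ≡ 100 (mod 281)
198^28 ≡ 191 (mod 281)
198^35 ≡ 192 (mod 281)
198^40 ≡ 165 (mod 281)
198^56 ≡ 232 (mod 281)
198^70 ≡ 53 (mod 281)
198^140 ≡ 280 (mod 281)
198^280 ≡ 1 (mod 281) ✓
The order of 198 is 280, so the subgroup it generates has 280 elements.
The index is φ(281) / ord(198) = 280 / 280 = 1.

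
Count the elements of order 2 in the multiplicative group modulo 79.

φ(79) = 79 − 1 = 78 = 2 · 3 · 13.
(Z/79Z)^× is cyclic (|G| = 78); a cyclic group of order m has exactly φ(d) elements of each order d | m, and none otherwise.
2 | 78, and φ(2) = 2 − 1 = 1.

1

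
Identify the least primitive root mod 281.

3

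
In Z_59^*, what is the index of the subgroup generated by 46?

2

The order of 46 must divide φ(59) = 59 − 1 = 58 = 2 · 29.
Divisors of 58: 1, 2, 29, 58.
Check 46^d mod 59 for each divisor in increasing order:
46^1 ≡ 46 (mod 59)
46^2 ≡ 51 (mod 59)
46^29 ≡ 1 (mod 59) ✓
The order of 46 is 29, so the subgroup it generates has 29 elements.
[(Z/59Z)^× : ⟨46⟩] = 58/29 = 2.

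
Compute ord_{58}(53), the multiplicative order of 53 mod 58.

7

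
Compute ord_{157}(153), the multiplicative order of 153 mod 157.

13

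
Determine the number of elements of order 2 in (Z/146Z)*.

φ(146) = φ(2)·φ(73) = 1·72 = 72 = 2^3 · 3^2.
(Z/146Z)^× is cyclic (|G| = 72); a cyclic group of order m has exactly φ(d) elements of each order d | m, and none otherwise.
2 | 72, and φ(2) = 2 − 1 = 1.

1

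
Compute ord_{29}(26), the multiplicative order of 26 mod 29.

28

ord(26) | φ(29) = 29 − 1 = 28 = 2^2 · 7.
Divisors of 28: 1, 2, 4, 7, 14, 28.
Test each divisor d:
26^1 ≡ 26
26^2 ≡ 9
26^4 ≡ 23
26^7 ≡ 17
26^14 ≡ 28
26^28 ≡ 1
Therefore the multiplicative order of 26 modulo 29 is 28.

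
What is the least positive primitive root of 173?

φ(173) = 173 − 1 = 172 = 2^2 · 43.
Test candidates g = 2, 3, … against the prime factors q ∈ {2, 43} of φ(173): g is a generator iff g^(172/q) ≢ 1 for every such q.
g = 2: 2^86 ≡ 172; 2^4 ≡ 16 — none is 1, so 2 is a primitive root.
So 2 is the smallest generator of (Z/173Z)^×.

2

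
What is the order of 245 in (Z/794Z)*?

396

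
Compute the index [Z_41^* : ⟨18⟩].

8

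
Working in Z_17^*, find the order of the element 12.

16

By Lagrange's theorem, ord_17(12) divides φ(17) = 17 − 1 = 16 = 2^4.
Divisors of 16: 1, 2, 4, 8, 16.
Check 12^d mod 17 for each divisor in increasing order:
12^1 ≡ 12 (mod 17)
12^2 ≡ 8 (mod 17)
12^4 ≡ 13 (mod 17)
12^8 ≡ 16 (mod 17)
12^16 ≡ 1 (mod 17) ✓
Hence ord(12) = 16.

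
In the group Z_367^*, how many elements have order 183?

120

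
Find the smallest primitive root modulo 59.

2

φ(59) = 59 − 1 = 58 = 2 · 29.
Test candidates g = 2, 3, … against the prime factors q ∈ {2, 29} of φ(59): g is a generator iff g^(58/q) ≢ 1 for every such q.
g = 2: 2^29 ≡ 58; 2^2 ≡ 4 — none is 1, so 2 is a primitive root.
Hence the least primitive root of 59 is 2.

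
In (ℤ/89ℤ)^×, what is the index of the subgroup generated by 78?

8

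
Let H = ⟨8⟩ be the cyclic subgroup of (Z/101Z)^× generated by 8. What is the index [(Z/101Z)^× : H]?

By Lagrange's theorem, ord_101(8) divides φ(101) = 101 − 1 = 100 = 2^2 · 5^2.
Divisors of 100: 1, 2, 4, 5, 10, 20, 25, 50, 100.
Compute 8^d (mod 101) for the divisors d until we hit 1:
8^1 ≡ 8 (mod 101)
8^2 ≡ 64 (mod 101)
8^4 ≡ 56 (mod 101)
8^5 ≡ 44 (mod 101)
8^10 ≡ 17 (mod 101)
8^20 ≡ 87 (mod 101)
8^25 ≡ 91 (mod 101)
8^50 ≡ 100 (mod 101)
8^100 ≡ 1 (mod 101) ✓
Thus |⟨8⟩| = ord(8) = 100.
Index = |(Z/101Z)^×| / |⟨8⟩| = 100 / 100 = 1.

1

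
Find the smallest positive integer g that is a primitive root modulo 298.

φ(298) = φ(2)·φ(149) = 1·148 = 148 = 2^2 · 37.
g is a primitive root iff g^(148/q) ≢ 1 (mod 298) for each prime q ∈ {2, 37}.
g = 2: gcd(2, 298) = 2 > 1, not a unit — skip.
g = 3: 3^74 ≡ 297; 3^4 ≡ 81 — none is 1, so 3 is a primitive root.
The smallest primitive root modulo 298 is 3.

3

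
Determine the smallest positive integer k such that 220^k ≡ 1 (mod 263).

The order of 220 must divide φ(263) = 263 − 1 = 262 = 2 · 131.
Divisors of 262: 1, 2, 131, 262.
Check 220^d mod 263 for each divisor in increasing order:
220^1 ≡ 220 (mod 263)
220^2 ≡ 8 (mod 263)
220^131 ≡ 262 (mod 263)
220^262 ≡ 1 (mod 263) ✓
Therefore the multiplicative order of 220 modulo 263 is 262.

262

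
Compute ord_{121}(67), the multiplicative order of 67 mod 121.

11

Since 67 ∈ (Z/121Z)^×, its order divides φ(121) = φ(11^2) = 11·(11−1) = 110 = 2 · 5 · 11.
Divisors of 110: 1, 2, 5, 10, 11, 22, 55, 110.
Compute 67^d (mod 121) for the divisors d until we hit 1:
67^1 ≡ 67
67^2 ≡ 12
67^5 ≡ 89
67^10 ≡ 56
67^11 ≡ 1
So ord_121(67) = 11.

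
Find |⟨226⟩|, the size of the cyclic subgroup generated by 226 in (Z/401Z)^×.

200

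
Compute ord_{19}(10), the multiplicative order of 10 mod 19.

The order of 10 must divide φ(19) = 19 − 1 = 18 = 2 · 3^2.
Divisors of 18: 1, 2, 3, 6, 9, 18.
Compute 10^d (mod 19) for the divisors d until we hit 1:
10^1 ≡ 10 (mod 19)
10^2 ≡ 5 (mod 19)
10^3 ≡ 12 (mod 19)
10^6 ≡ 11 (mod 19)
10^9 ≡ 18 (mod 19)
10^18 ≡ 1 (mod 19) ✓
The smallest such exponent is 18, so the order of 10 is 18.

18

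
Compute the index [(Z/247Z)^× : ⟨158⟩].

6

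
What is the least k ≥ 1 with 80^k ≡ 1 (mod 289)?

272

By Lagrange's theorem, ord_289(80) divides φ(289) = φ(17^2) = 17·(17−1) = 272 = 2^4 · 17.
Divisors of 272: 1, 2, 4, 8, 16, 17, 34, 68, 136, 272.
Check 80^d mod 289 for each divisor in increasing order:
80^1 ≡ 80
80^2 ≡ 42
80^4 ≡ 30
80^8 ≡ 33
80^16 ≡ 222
80^17 ≡ 131
80^34 ≡ 110
80^68 ≡ 251
80^136 ≡ 288
80^272 ≡ 1
Therefore the multiplicative order of 80 modulo 289 is 272.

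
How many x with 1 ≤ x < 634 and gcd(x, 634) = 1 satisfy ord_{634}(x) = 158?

78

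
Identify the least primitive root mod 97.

5

φ(97) = 97 − 1 = 96 = 2^5 · 3.
g is a primitive root iff g^(96/q) ≢ 1 (mod 97) for each prime q ∈ {2, 3}.
g = 2: 2^48 ≡ 1 — hits 1, so not a primitive root.
g = 3: 3^48 ≡ 1 — hits 1, so not a primitive root.
g = 4: 4^48 ≡ 1 — hits 1, so not a primitive root.
g = 5: 5^48 ≡ 96; 5^32 ≡ 35 — none is 1, so 5 is a primitive root.
So 5 is the smallest generator of (Z/97Z)^×.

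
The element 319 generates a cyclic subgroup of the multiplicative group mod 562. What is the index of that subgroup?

5

Since 319 ∈ (Z/562Z)^×, its order divides φ(562) = φ(2)·φ(281) = 1·280 = 280 = 2^3 · 5 · 7.
Divisors of 280: 1, 2, 4, 5, 7, 8, 10, 14, 20, 28, 35, 40, 56, 70, 140, 280.
Test each divisor d:
319^1 ≡ 319
319^2 ≡ 39
319^4 ≡ 397
319^5 ≡ 193
319^7 ≡ 221
319^8 ≡ 249
319^10 ≡ 157
319^14 ≡ 509
319^20 ≡ 483
319^28 ≡ 561
319^35 ≡ 341
319^40 ≡ 59
319^56 ≡ 1
So ord_562(319) = 56, hence |⟨319⟩| = 56.
The index is φ(562) / ord(319) = 280 / 56 = 5.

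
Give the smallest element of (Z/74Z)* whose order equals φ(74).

5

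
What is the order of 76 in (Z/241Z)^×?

16

By Lagrange's theorem, ord_241(76) divides φ(241) = 241 − 1 = 240 = 2^4 · 3 · 5.
Divisors of 240: 1, 2, 3, 4, 5, 6, 8, 10, 12, 15, 16, 20, 24, 30, 40, 48, 60, 80, 120, 240.
Test each divisor d:
76^1 ≡ 76 (mod 241)
76^2 ≡ 233 (mod 241)
76^3 ≡ 115 (mod 241)
76^4 ≡ 64 (mod 241)
76^5 ≡ 44 (mod 241)
76^6 ≡ 211 (mod 241)
76^8 ≡ 240 (mod 241)
76^10 ≡ 8 (mod 241)
76^12 ≡ 177 (mod 241)
76^15 ≡ 111 (mod 241)
76^16 ≡ 1 (mod 241) ✓
Hence ord(76) = 16.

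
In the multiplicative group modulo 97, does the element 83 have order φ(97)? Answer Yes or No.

φ(97) = 97 − 1 = 96 = 2^5 · 3.
It suffices to check that the order of 83 is not a proper divisor of 96: compute 83^(96/q) for q ∈ {2, 3}.
83^48 ≡ 96 (mod 97)  [q = 2: ≢ 1 ✓]
83^32 ≡ 61 (mod 97)  [q = 3: ≢ 1 ✓]
All checks pass, so 83 has order 96 and is a primitive root modulo 97.

Yes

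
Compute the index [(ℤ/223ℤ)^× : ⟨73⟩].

2

Since 73 ∈ (Z/223Z)^×, its order divides φ(223) = 223 − 1 = 222 = 2 · 3 · 37.
Divisors of 222: 1, 2, 3, 6, 37, 74, 111, 222.
Compute 73^d (mod 223) for the divisors d until we hit 1:
73^1 ≡ 73 (mod 223)
73^2 ≡ 200 (mod 223)
73^3 ≡ 105 (mod 223)
73^6 ≡ 98 (mod 223)
73^37 ≡ 183 (mod 223)
73^74 ≡ 39 (mod 223)
73^111 ≡ 1 (mod 223) ✓
So ord_223(73) = 111, hence |⟨73⟩| = 111.
[(Z/223Z)^× : ⟨73⟩] = 222/111 = 2.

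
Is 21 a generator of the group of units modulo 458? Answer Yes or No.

φ(458) = φ(2)·φ(229) = 1·228 = 228 = 2^2 · 3 · 19.
Test 21^(228/q) mod 458 for each prime factor q of 228:
21^114 ≡ 457 (mod 458)  [q = 2: ≢ 1 ✓]
21^76 ≡ 1 (mod 458)  [q = 3: ≡ 1 ✗]
21^12 ≡ 53 (mod 458)  [q = 19: ≢ 1 ✓]
Since 21^76 ≡ 1, the order of 21 divides 76 < 228, so 21 is not a primitive root.

No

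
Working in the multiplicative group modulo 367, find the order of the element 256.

183

The order of 256 must divide φ(367) = 367 − 1 = 366 = 2 · 3 · 61.
Divisors of 366: 1, 2, 3, 6, 61, 122, 183, 366.
Evaluate successive powers at the divisors of 366:
256^1 ≡ 256 (mod 367)
256^2 ≡ 210 (mod 367)
256^3 ≡ 178 (mod 367)
256^6 ≡ 122 (mod 367)
256^61 ≡ 283 (mod 367)
256^122 ≡ 83 (mod 367)
256^183 ≡ 1 (mod 367) ✓
Therefore the multiplicative order of 256 modulo 367 is 183.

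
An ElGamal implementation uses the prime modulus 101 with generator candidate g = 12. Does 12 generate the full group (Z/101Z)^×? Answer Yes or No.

φ(101) = 101 − 1 = 100 = 2^2 · 5^2.
12 is a primitive root mod 101 iff 12^(φ(101)/q) ≢ 1 for every prime q | φ(101), i.e. q ∈ {2, 5}.
12^50 ≡ 100 (mod 101)  [q = 2: ≢ 1 ✓]
12^20 ≡ 95 (mod 101)  [q = 5: ≢ 1 ✓]
Every test exponent gives a nontrivial residue, hence 12 generates the full group.

Yes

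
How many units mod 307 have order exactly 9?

6

φ(307) = 307 − 1 = 306 = 2 · 3^2 · 17.
Since (Z/307Z)^× is cyclic of order 306, the number of elements of order d is φ(d) when d | 306 and 0 otherwise.
9 = 3^2 divides 306, and φ(9) = 6.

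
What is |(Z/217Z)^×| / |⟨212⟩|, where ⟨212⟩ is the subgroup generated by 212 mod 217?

30

Since 212 ∈ (Z/217Z)^×, its order divides φ(217) = φ(7·31) = (7−1)·(31−1) = 6·30 = 180 = 2^2 · 3^2 · 5.
Divisors of 180: 1, 2, 3, 4, 5, 6, 9, 10, 12, 15, 18, 20, 30, 36, 45, 60, 90, 180.
Test each divisor d:
212^1 ≡ 212
212^2 ≡ 25
212^3 ≡ 92
212^4 ≡ 191
212^5 ≡ 130
212^6 ≡ 1
The order of 212 is 6, so the subgroup it generates has 6 elements.
[(Z/217Z)^× : ⟨212⟩] = 180/6 = 30.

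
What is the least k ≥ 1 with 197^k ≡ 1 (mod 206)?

34

Since 197 ∈ (Z/206Z)^×, its order divides φ(206) = φ(2)·φ(103) = 1·102 = 102 = 2 · 3 · 17.
Divisors of 102: 1, 2, 3, 6, 17, 34, 51, 102.
Compute 197^d (mod 206) for the divisors d until we hit 1:
197^1 ≡ 197 (mod 206)
197^2 ≡ 81 (mod 206)
197^3 ≡ 95 (mod 206)
197^6 ≡ 167 (mod 206)
197^17 ≡ 205 (mod 206)
197^34 ≡ 1 (mod 206) ✓
The smallest such exponent is 34, so the order of 197 is 34.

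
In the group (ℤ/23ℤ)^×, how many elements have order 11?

φ(23) = 23 − 1 = 22 = 2 · 11.
In a cyclic group of order 22, there are φ(d) elements of order d for each divisor d of 22, and zero for non-divisors.
11 | 22, and φ(11) = 11 − 1 = 10.

10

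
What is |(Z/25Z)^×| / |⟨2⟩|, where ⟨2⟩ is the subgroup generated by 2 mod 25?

1

ord(2) | φ(25) = φ(5^2) = 5·(5−1) = 20 = 2^2 · 5.
Divisors of 20: 1, 2, 4, 5, 10, 20.
Test each divisor d:
2^1 ≡ 2 (mod 25)
2^2 ≡ 4 (mod 25)
2^4 ≡ 16 (mod 25)
2^5 ≡ 7 (mod 25)
2^10 ≡ 24 (mod 25)
2^20 ≡ 1 (mod 25) ✓
So ord_25(2) = 20, hence |⟨2⟩| = 20.
The index is φ(25) / ord(2) = 20 / 20 = 1.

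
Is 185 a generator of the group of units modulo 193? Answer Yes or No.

No

φ(193) = 193 − 1 = 192 = 2^6 · 3.
It suffices to check that the order of 185 is not a proper divisor of 192: compute 185^(192/q) for q ∈ {2, 3}.
185^96 ≡ 1 (mod 193)  [q = 2: ≡ 1 ✗]
185^64 ≡ 1 (mod 193)  [q = 3: ≡ 1 ✗]
The check at q = 2 fails, so 185 generates a proper subgroup.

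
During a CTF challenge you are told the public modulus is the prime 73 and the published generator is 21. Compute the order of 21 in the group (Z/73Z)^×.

24

By Lagrange's theorem, ord_73(21) divides φ(73) = 73 − 1 = 72 = 2^3 · 3^2.
Divisors of 72: 1, 2, 3, 4, 6, 8, 9, 12, 18, 24, 36, 72.
Check 21^d mod 73 for each divisor in increasing order:
21^1 ≡ 21 (mod 73)
21^2 ≡ 3 (mod 73)
21^3 ≡ 63 (mod 73)
21^4 ≡ 9 (mod 73)
21^6 ≡ 27 (mod 73)
21^8 ≡ 8 (mod 73)
21^9 ≡ 22 (mod 73)
21^12 ≡ 72 (mod 73)
21^18 ≡ 46 (mod 73)
21^24 ≡ 1 (mod 73) ✓
Therefore the multiplicative order of 21 modulo 73 is 24.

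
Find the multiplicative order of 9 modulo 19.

9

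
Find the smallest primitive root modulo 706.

φ(706) = φ(2)·φ(353) = 1·352 = 352 = 2^5 · 11.
g is a primitive root iff g^(352/q) ≢ 1 (mod 706) for each prime q ∈ {2, 11}.
g = 2: gcd(2, 706) = 2 > 1, not a unit — skip.
g = 3: 3^176 ≡ 705; 3^32 ≡ 493 — none is 1, so 3 is a primitive root.
The smallest primitive root modulo 706 is 3.

3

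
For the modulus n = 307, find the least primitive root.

5

φ(307) = 307 − 1 = 306 = 2 · 3^2 · 17.
Test candidates g = 2, 3, … against the prime factors q ∈ {2, 3, 17} of φ(307): g is a generator iff g^(306/q) ≢ 1 for every such q.
g = 2: 2^153 ≡ 306; 2^102 ≡ 1 — hits 1, so not a primitive root.
g = 3: 3^153 ≡ 306; 3^102 ≡ 1 — hits 1, so not a primitive root.
g = 4: 4^153 ≡ 1 — hits 1, so not a primitive root.
g = 5: 5^153 ≡ 306; 5^102 ≡ 289; 5^18 ≡ 81 — none is 1, so 5 is a primitive root.
So 5 is the smallest generator of (Z/307Z)^×.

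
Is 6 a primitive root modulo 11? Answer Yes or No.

Yes

φ(11) = 11 − 1 = 10 = 2 · 5.
6 is a primitive root mod 11 iff 6^(φ(11)/q) ≢ 1 for every prime q | φ(11), i.e. q ∈ {2, 5}.
6^5 ≡ 10 (mod 11)  [q = 2: ≢ 1 ✓]
6^2 ≡ 3 (mod 11)  [q = 5: ≢ 1 ✓]
Every test exponent gives a nontrivial residue, hence 6 generates the full group.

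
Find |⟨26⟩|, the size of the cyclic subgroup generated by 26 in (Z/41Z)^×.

By Lagrange's theorem, ord_41(26) divides φ(41) = 41 − 1 = 40 = 2^3 · 5.
Divisors of 40: 1, 2, 4, 5, 8, 10, 20, 40.
Evaluate successive powers at the divisors of 40:
26^1 ≡ 26
26^2 ≡ 20
26^4 ≡ 31
26^5 ≡ 27
26^8 ≡ 18
26^10 ≡ 32
26^20 ≡ 40
26^40 ≡ 1
Therefore the multiplicative order of 26 modulo 41 is 40.

40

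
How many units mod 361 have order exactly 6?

2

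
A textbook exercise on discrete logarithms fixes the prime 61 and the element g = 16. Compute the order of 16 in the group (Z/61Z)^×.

15

The order of 16 must divide φ(61) = 61 − 1 = 60 = 2^2 · 3 · 5.
Divisors of 60: 1, 2, 3, 4, 5, 6, 10, 12, 15, 20, 30, 60.
Test each divisor d:
16^1 ≡ 16 (mod 61)
16^2 ≡ 12 (mod 61)
16^3 ≡ 9 (mod 61)
16^4 ≡ 22 (mod 61)
16^5 ≡ 47 (mod 61)
16^6 ≡ 20 (mod 61)
16^10 ≡ 13 (mod 61)
16^12 ≡ 34 (mod 61)
16^15 ≡ 1 (mod 61) ✓
Therefore the multiplicative order of 16 modulo 61 is 15.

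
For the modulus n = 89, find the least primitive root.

φ(89) = 89 − 1 = 88 = 2^3 · 11.
Test candidates g = 2, 3, … against the prime factors q ∈ {2, 11} of φ(89): g is a generator iff g^(88/q) ≢ 1 for every such q.
g = 2: 2^44 ≡ 1 — hits 1, so not a primitive root.
g = 3: 3^44 ≡ 88; 3^8 ≡ 64 — none is 1, so 3 is a primitive root.
So 3 is the smallest generator of (Z/89Z)^×.

3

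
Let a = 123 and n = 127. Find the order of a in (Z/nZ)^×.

The order of 123 must divide φ(127) = 127 − 1 = 126 = 2 · 3^2 · 7.
Divisors of 126: 1, 2, 3, 6, 7, 9, 14, 18, 21, 42, 63, 126.
Check 123^d mod 127 for each divisor in increasing order:
123^1 ≡ 123 (mod 127)
123^2 ≡ 16 (mod 127)
123^3 ≡ 63 (mod 127)
123^6 ≡ 32 (mod 127)
123^7 ≡ 126 (mod 127)
123^9 ≡ 111 (mod 127)
123^14 ≡ 1 (mod 127) ✓
Therefore the multiplicative order of 123 modulo 127 is 14.

14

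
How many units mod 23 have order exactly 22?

φ(23) = 23 − 1 = 22 = 2 · 11.
Since (Z/23Z)^× is cyclic of order 22, the number of elements of order d is φ(d) when d | 22 and 0 otherwise.
22 = 2 · 11 divides 22, and φ(22) = 10.

10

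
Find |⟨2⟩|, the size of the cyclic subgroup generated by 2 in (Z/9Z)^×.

By Lagrange's theorem, ord_9(2) divides φ(9) = φ(3^2) = 3·(3−1) = 6 = 2 · 3.
Divisors of 6: 1, 2, 3, 6.
Test each divisor d:
2^1 ≡ 2 (mod 9)
2^2 ≡ 4 (mod 9)
2^3 ≡ 8 (mod 9)
2^6 ≡ 1 (mod 9) ✓
So ord_9(2) = 6.

6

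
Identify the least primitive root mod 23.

φ(23) = 23 − 1 = 22 = 2 · 11.
Test candidates g = 2, 3, … against the prime factors q ∈ {2, 11} of φ(23): g is a generator iff g^(22/q) ≢ 1 for every such q.
g = 2: 2^11 ≡ 1 — hits 1, so not a primitive root.
g = 3: 3^11 ≡ 1 — hits 1, so not a primitive root.
g = 4: 4^11 ≡ 1 — hits 1, so not a primitive root.
g = 5: 5^11 ≡ 22; 5^2 ≡ 2 — none is 1, so 5 is a primitive root.
The smallest primitive root modulo 23 is 5.

5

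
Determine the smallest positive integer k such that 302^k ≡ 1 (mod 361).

171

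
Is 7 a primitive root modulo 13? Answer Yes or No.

φ(13) = 13 − 1 = 12 = 2^2 · 3.
Test 7^(12/q) mod 13 for each prime factor q of 12:
7^6 ≡ 12 (mod 13)  [q = 2: ≢ 1 ✓]
7^4 ≡ 9 (mod 13)  [q = 3: ≢ 1 ✓]
None equal 1, so ord_13(7) = 12: 7 is a primitive root.

Yes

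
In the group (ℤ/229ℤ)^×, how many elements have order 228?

φ(229) = 229 − 1 = 228 = 2^2 · 3 · 19.
(Z/229Z)^× is cyclic (|G| = 228); a cyclic group of order m has exactly φ(d) elements of each order d | m, and none otherwise.
228 = 2^2 · 3 · 19 divides 228, and φ(228) = 72.

72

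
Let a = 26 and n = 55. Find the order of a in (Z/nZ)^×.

5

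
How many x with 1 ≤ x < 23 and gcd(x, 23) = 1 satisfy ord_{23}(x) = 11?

φ(23) = 23 − 1 = 22 = 2 · 11.
Since (Z/23Z)^× is cyclic of order 22, the number of elements of order d is φ(d) when d | 22 and 0 otherwise.
11 | 22, and φ(11) = 11 − 1 = 10.

10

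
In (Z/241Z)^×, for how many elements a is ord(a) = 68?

0

φ(241) = 241 − 1 = 240 = 2^4 · 3 · 5.
(Z/241Z)^× is cyclic (|G| = 240); a cyclic group of order m has exactly φ(d) elements of each order d | m, and none otherwise.
68 does not divide 240, so no element of (Z/241Z)^× has order 68.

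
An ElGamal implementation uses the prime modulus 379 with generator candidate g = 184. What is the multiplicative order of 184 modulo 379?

The order of 184 must divide φ(379) = 379 − 1 = 378 = 2 · 3^3 · 7.
Divisors of 378: 1, 2, 3, 6, 7, 9, 14, 18, 21, 27, 42, 54, 63, 126, 189, 378.
Evaluate successive powers at the divisors of 378:
184^1 ≡ 184
184^2 ≡ 125
184^3 ≡ 260
184^6 ≡ 138
184^7 ≡ 378
184^9 ≡ 254
184^14 ≡ 1
So ord_379(184) = 14.

14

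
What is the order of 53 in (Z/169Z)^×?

13

By Lagrange's theorem, ord_169(53) divides φ(169) = φ(13^2) = 13·(13−1) = 156 = 2^2 · 3 · 13.
Divisors of 156: 1, 2, 3, 4, 6, 12, 13, 26, 39, 52, 78, 156.
Check 53^d mod 169 for each divisor in increasing order:
53^1 ≡ 53 (mod 169)
53^2 ≡ 105 (mod 169)
53^3 ≡ 157 (mod 169)
53^4 ≡ 40 (mod 169)
53^6 ≡ 144 (mod 169)
53^12 ≡ 118 (mod 169)
53^13 ≡ 1 (mod 169) ✓
So ord_169(53) = 13.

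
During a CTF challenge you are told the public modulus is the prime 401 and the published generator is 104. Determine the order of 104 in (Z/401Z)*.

400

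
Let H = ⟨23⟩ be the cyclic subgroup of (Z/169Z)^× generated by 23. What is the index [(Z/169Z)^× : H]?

Since 23 ∈ (Z/169Z)^×, its order divides φ(169) = φ(13^2) = 13·(13−1) = 156 = 2^2 · 3 · 13.
Divisors of 156: 1, 2, 3, 4, 6, 12, 13, 26, 39, 52, 78, 156.
Check 23^d mod 169 for each divisor in increasing order:
23^1 ≡ 23 (mod 169)
23^2 ≡ 22 (mod 169)
23^3 ≡ 168 (mod 169)
23^4 ≡ 146 (mod 169)
23^6 ≡ 1 (mod 169) ✓
The order of 23 is 6, so the subgroup it generates has 6 elements.
The index is φ(169) / ord(23) = 156 / 6 = 26.

26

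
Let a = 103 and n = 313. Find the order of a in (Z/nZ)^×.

By Lagrange's theorem, ord_313(103) divides φ(313) = 313 − 1 = 312 = 2^3 · 3 · 13.
Divisors of 312: 1, 2, 3, 4, 6, 8, 12, 13, 24, 26, 39, 52, 78, 104, 156, 312.
Compute 103^d (mod 313) for the divisors d until we hit 1:
103^1 ≡ 103
103^2 ≡ 280
103^3 ≡ 44
103^4 ≡ 150
103^6 ≡ 58
103^8 ≡ 277
103^12 ≡ 234
103^13 ≡ 1
Hence ord(103) = 13.

13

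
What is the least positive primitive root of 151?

φ(151) = 151 − 1 = 150 = 2 · 3 · 5^2.
g is a primitive root iff g^(150/q) ≢ 1 (mod 151) for each prime q ∈ {2, 3, 5}.
g = 2: 2^75 ≡ 1 — hits 1, so not a primitive root.
g = 3: 3^75 ≡ 150; 3^50 ≡ 1 — hits 1, so not a primitive root.
g = 4: 4^75 ≡ 1 — hits 1, so not a primitive root.
g = 5: 5^75 ≡ 1 — hits 1, so not a primitive root.
g = 6: 6^75 ≡ 150; 6^50 ≡ 32; 6^30 ≡ 59 — none is 1, so 6 is a primitive root.
The smallest primitive root modulo 151 is 6.

6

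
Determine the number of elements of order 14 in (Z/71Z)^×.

φ(71) = 71 − 1 = 70 = 2 · 5 · 7.
Since (Z/71Z)^× is cyclic of order 70, the number of elements of order d is φ(d) when d | 70 and 0 otherwise.
14 = 2 · 7 divides 70, and φ(14) = 6.

6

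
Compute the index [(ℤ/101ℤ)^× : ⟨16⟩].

4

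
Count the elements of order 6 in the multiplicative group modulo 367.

2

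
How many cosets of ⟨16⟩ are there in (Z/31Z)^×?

6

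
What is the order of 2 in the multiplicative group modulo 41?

20

The order of 2 must divide φ(41) = 41 − 1 = 40 = 2^3 · 5.
Divisors of 40: 1, 2, 4, 5, 8, 10, 20, 40.
Compute 2^d (mod 41) for the divisors d until we hit 1:
2^1 ≡ 2 (mod 41)
2^2 ≡ 4 (mod 41)
2^4 ≡ 16 (mod 41)
2^5 ≡ 32 (mod 41)
2^8 ≡ 10 (mod 41)
2^10 ≡ 40 (mod 41)
2^20 ≡ 1 (mod 41) ✓
Therefore the multiplicative order of 2 modulo 41 is 20.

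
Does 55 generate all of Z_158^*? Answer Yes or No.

φ(158) = φ(2)·φ(79) = 1·78 = 78 = 2 · 3 · 13.
Test 55^(78/q) mod 158 for each prime factor q of 78:
55^39 ≡ 1 (mod 158)  [q = 2: ≡ 1 ✗]
55^26 ≡ 23 (mod 158)  [q = 3: ≢ 1 ✓]
55^6 ≡ 1 (mod 158)  [q = 13: ≡ 1 ✗]
55^39 ≡ 1 shows ord(55) | 39, strictly less than φ(158); not a primitive root.

No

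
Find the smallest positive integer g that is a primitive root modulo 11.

2

φ(11) = 11 − 1 = 10 = 2 · 5.
Test candidates g = 2, 3, … against the prime factors q ∈ {2, 5} of φ(11): g is a generator iff g^(10/q) ≢ 1 for every such q.
g = 2: 2^5 ≡ 10; 2^2 ≡ 4 — none is 1, so 2 is a primitive root.
Hence the least primitive root of 11 is 2.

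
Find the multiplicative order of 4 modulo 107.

The order of 4 must divide φ(107) = 107 − 1 = 106 = 2 · 53.
Divisors of 106: 1, 2, 53, 106.
Compute 4^d (mod 107) for the divisors d until we hit 1:
4^1 ≡ 4 (mod 107)
4^2 ≡ 16 (mod 107)
4^53 ≡ 1 (mod 107) ✓
The smallest such exponent is 53, so the order of 4 is 53.

53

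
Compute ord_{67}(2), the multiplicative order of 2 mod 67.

66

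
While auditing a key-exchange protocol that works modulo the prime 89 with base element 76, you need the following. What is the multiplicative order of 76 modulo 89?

By Lagrange's theorem, ord_89(76) divides φ(89) = 89 − 1 = 88 = 2^3 · 11.
Divisors of 88: 1, 2, 4, 8, 11, 22, 44, 88.
Check 76^d mod 89 for each divisor in increasing order:
76^1 ≡ 76
76^2 ≡ 80
76^4 ≡ 81
76^8 ≡ 64
76^11 ≡ 12
76^22 ≡ 55
76^44 ≡ 88
76^88 ≡ 1
So ord_89(76) = 88.

88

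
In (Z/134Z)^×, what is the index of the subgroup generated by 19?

By Lagrange's theorem, ord_134(19) divides φ(134) = φ(2)·φ(67) = 1·66 = 66 = 2 · 3 · 11.
Divisors of 66: 1, 2, 3, 6, 11, 22, 33, 66.
Evaluate successive powers at the divisors of 66:
19^1 ≡ 19 (mod 134)
19^2 ≡ 93 (mod 134)
19^3 ≡ 25 (mod 134)
19^6 ≡ 89 (mod 134)
19^11 ≡ 29 (mod 134)
19^22 ≡ 37 (mod 134)
19^33 ≡ 1 (mod 134) ✓
Thus |⟨19⟩| = ord(19) = 33.
Index = |(Z/134Z)^×| / |⟨19⟩| = 66 / 33 = 2.

2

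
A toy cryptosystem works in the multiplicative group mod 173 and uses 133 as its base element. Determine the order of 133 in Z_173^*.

The order of 133 must divide φ(173) = 173 − 1 = 172 = 2^2 · 43.
Divisors of 172: 1, 2, 4, 43, 86, 172.
Check 133^d mod 173 for each divisor in increasing order:
133^1 ≡ 133 (mod 173)
133^2 ≡ 43 (mod 173)
133^4 ≡ 119 (mod 173)
133^43 ≡ 1 (mod 173) ✓
The smallest such exponent is 43, so the order of 133 is 43.

43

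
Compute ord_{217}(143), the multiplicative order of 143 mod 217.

30

ord(143) | φ(217) = φ(7·31) = (7−1)·(31−1) = 6·30 = 180 = 2^2 · 3^2 · 5.
Divisors of 180: 1, 2, 3, 4, 5, 6, 9, 10, 12, 15, 18, 20, 30, 36, 45, 60, 90, 180.
Evaluate successive powers at the divisors of 180:
143^1 ≡ 143
143^2 ≡ 51
143^3 ≡ 132
143^4 ≡ 214
143^5 ≡ 5
143^6 ≡ 64
143^9 ≡ 202
143^10 ≡ 25
143^12 ≡ 190
143^15 ≡ 125
143^18 ≡ 8
143^20 ≡ 191
143^30 ≡ 1
Hence ord(143) = 30.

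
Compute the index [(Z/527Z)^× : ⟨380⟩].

By Lagrange's theorem, ord_527(380) divides φ(527) = φ(17·31) = (17−1)·(31−1) = 16·30 = 480 = 2^5 · 3 · 5.
Divisors of 480: 1, 2, 3, 4, 5, 6, 8, 10, 12, 15, 16, 20, 24, 30, 32, 40, 48, 60, 80, 96, 120, 160, 240, 480.
Compute 380^d (mod 527) for the divisors d until we hit 1:
380^1 ≡ 380 (mod 527)
380^2 ≡ 2 (mod 527)
380^3 ≡ 233 (mod 527)
380^4 ≡ 4 (mod 527)
380^5 ≡ 466 (mod 527)
380^6 ≡ 8 (mod 527)
380^8 ≡ 16 (mod 527)
380^10 ≡ 32 (mod 527)
380^12 ≡ 64 (mod 527)
380^15 ≡ 156 (mod 527)
380^16 ≡ 256 (mod 527)
380^20 ≡ 497 (mod 527)
380^24 ≡ 407 (mod 527)
380^30 ≡ 94 (mod 527)
380^32 ≡ 188 (mod 527)
380^40 ≡ 373 (mod 527)
380^48 ≡ 171 (mod 527)
380^60 ≡ 404 (mod 527)
380^80 ≡ 1 (mod 527) ✓
The order of 380 is 80, so the subgroup it generates has 80 elements.
The index is φ(527) / ord(380) = 480 / 80 = 6.

6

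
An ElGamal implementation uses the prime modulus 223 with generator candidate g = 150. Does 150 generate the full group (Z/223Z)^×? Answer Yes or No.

Yes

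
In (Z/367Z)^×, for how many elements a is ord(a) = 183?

φ(367) = 367 − 1 = 366 = 2 · 3 · 61.
In a cyclic group of order 366, there are φ(d) elements of order d for each divisor d of 366, and zero for non-divisors.
183 = 3 · 61 divides 366, and φ(183) = 120.

120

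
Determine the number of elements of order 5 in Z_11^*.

4

φ(11) = 11 − 1 = 10 = 2 · 5.
In a cyclic group of order 10, there are φ(d) elements of order d for each divisor d of 10, and zero for non-divisors.
5 | 10, and φ(5) = 5 − 1 = 4.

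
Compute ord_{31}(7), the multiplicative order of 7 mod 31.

15

Since 7 ∈ (Z/31Z)^×, its order divides φ(31) = 31 − 1 = 30 = 2 · 3 · 5.
Divisors of 30: 1, 2, 3, 5, 6, 10, 15, 30.
Compute 7^d (mod 31) for the divisors d until we hit 1:
7^1 ≡ 7
7^2 ≡ 18
7^3 ≡ 2
7^5 ≡ 5
7^6 ≡ 4
7^10 ≡ 25
7^15 ≡ 1
Hence ord(7) = 15.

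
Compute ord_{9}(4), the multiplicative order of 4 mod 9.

3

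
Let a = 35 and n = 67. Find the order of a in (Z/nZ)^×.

Since 35 ∈ (Z/67Z)^×, its order divides φ(67) = 67 − 1 = 66 = 2 · 3 · 11.
Divisors of 66: 1, 2, 3, 6, 11, 22, 33, 66.
Test each divisor d:
35^1 ≡ 35 (mod 67)
35^2 ≡ 19 (mod 67)
35^3 ≡ 62 (mod 67)
35^6 ≡ 25 (mod 67)
35^11 ≡ 37 (mod 67)
35^22 ≡ 29 (mod 67)
35^33 ≡ 1 (mod 67) ✓
So ord_67(35) = 33.

33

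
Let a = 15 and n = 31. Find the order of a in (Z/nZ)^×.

10

By Lagrange's theorem, ord_31(15) divides φ(31) = 31 − 1 = 30 = 2 · 3 · 5.
Divisors of 30: 1, 2, 3, 5, 6, 10, 15, 30.
Evaluate successive powers at the divisors of 30:
15^1 ≡ 15 (mod 31)
15^2 ≡ 8 (mod 31)
15^3 ≡ 27 (mod 31)
15^5 ≡ 30 (mod 31)
15^6 ≡ 16 (mod 31)
15^10 ≡ 1 (mod 31) ✓
So ord_31(15) = 10.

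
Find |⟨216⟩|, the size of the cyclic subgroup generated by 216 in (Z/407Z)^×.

Since 216 ∈ (Z/407Z)^×, its order divides φ(407) = φ(11·37) = (11−1)·(37−1) = 10·36 = 360 = 2^3 · 3^2 · 5.
Divisors of 360: 1, 2, 3, 4, 5, 6, 8, 9, 10, 12, 15, 18, 20, 24, 30, 36, 40, 45, 60, 72, 90, 120, 180, 360.
Evaluate successive powers at the divisors of 360:
216^1 ≡ 216 (mod 407)
216^2 ≡ 258 (mod 407)
216^3 ≡ 376 (mod 407)
216^4 ≡ 223 (mod 407)
216^5 ≡ 142 (mod 407)
216^6 ≡ 147 (mod 407)
216^8 ≡ 75 (mod 407)
216^9 ≡ 327 (mod 407)
216^10 ≡ 221 (mod 407)
216^12 ≡ 38 (mod 407)
216^15 ≡ 43 (mod 407)
216^18 ≡ 295 (mod 407)
216^20 ≡ 1 (mod 407) ✓
The smallest such exponent is 20, so the order of 216 is 20.

20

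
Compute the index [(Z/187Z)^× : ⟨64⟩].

8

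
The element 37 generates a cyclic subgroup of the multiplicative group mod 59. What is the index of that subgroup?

ord(37) | φ(59) = 59 − 1 = 58 = 2 · 29.
Divisors of 58: 1, 2, 29, 58.
Test each divisor d:
37^1 ≡ 37 (mod 59)
37^2 ≡ 12 (mod 59)
37^29 ≡ 58 (mod 59)
37^58 ≡ 1 (mod 59) ✓
The order of 37 is 58, so the subgroup it generates has 58 elements.
Index = |(Z/59Z)^×| / |⟨37⟩| = 58 / 58 = 1.

1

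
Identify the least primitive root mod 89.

3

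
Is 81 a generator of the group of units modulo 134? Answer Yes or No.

φ(134) = φ(2)·φ(67) = 1·66 = 66 = 2 · 3 · 11.
Test 81^(66/q) mod 134 for each prime factor q of 66:
81^33 ≡ 1 (mod 134)  [q = 2: ≡ 1 ✗]
81^22 ≡ 1 (mod 134)  [q = 3: ≡ 1 ✗]
81^6 ≡ 9 (mod 134)  [q = 11: ≢ 1 ✓]
Since 81^33 ≡ 1, the order of 81 divides 33 < 66, so 81 is not a primitive root.

No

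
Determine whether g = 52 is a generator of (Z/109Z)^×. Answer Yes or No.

Yes

φ(109) = 109 − 1 = 108 = 2^2 · 3^3.
52 is a primitive root mod 109 iff 52^(φ(109)/q) ≢ 1 for every prime q | φ(109), i.e. q ∈ {2, 3}.
52^54 ≡ 108 (mod 109)  [q = 2: ≢ 1 ✓]
52^36 ≡ 63 (mod 109)  [q = 3: ≢ 1 ✓]
Every test exponent gives a nontrivial residue, hence 52 generates the full group.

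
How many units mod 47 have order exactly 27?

0

φ(47) = 47 − 1 = 46 = 2 · 23.
In a cyclic group of order 46, there are φ(d) elements of order d for each divisor d of 46, and zero for non-divisors.
27 does not divide 46, so no element of (Z/47Z)^× has order 27.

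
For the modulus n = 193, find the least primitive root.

φ(193) = 193 − 1 = 192 = 2^6 · 3.
Test candidates g = 2, 3, … against the prime factors q ∈ {2, 3} of φ(193): g is a generator iff g^(192/q) ≢ 1 for every such q.
g = 2: 2^96 ≡ 1 — hits 1, so not a primitive root.
g = 3: 3^96 ≡ 1 — hits 1, so not a primitive root.
g = 4: 4^96 ≡ 1 — hits 1, so not a primitive root.
g = 5: 5^96 ≡ 192; 5^64 ≡ 84 — none is 1, so 5 is a primitive root.
The smallest primitive root modulo 193 is 5.

5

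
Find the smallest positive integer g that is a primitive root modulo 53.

2

φ(53) = 53 − 1 = 52 = 2^2 · 13.
g is a primitive root iff g^(52/q) ≢ 1 (mod 53) for each prime q ∈ {2, 13}.
g = 2: 2^26 ≡ 52; 2^4 ≡ 16 — none is 1, so 2 is a primitive root.
Hence the least primitive root of 53 is 2.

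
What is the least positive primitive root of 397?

φ(397) = 397 − 1 = 396 = 2^2 · 3^2 · 11.
g is a primitive root iff g^(396/q) ≢ 1 (mod 397) for each prime q ∈ {2, 3, 11}.
g = 2: 2^198 ≡ 396; 2^132 ≡ 1 — hits 1, so not a primitive root.
g = 3: 3^198 ≡ 1 — hits 1, so not a primitive root.
g = 4: 4^198 ≡ 1 — hits 1, so not a primitive root.
g = 5: 5^198 ≡ 396; 5^132 ≡ 362; 5^36 ≡ 290 — none is 1, so 5 is a primitive root.
So 5 is the smallest generator of (Z/397Z)^×.

5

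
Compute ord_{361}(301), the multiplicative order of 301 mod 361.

171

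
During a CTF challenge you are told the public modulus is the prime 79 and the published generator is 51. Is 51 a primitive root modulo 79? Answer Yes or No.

No

φ(79) = 79 − 1 = 78 = 2 · 3 · 13.
51 is a primitive root mod 79 iff 51^(φ(79)/q) ≢ 1 for every prime q | φ(79), i.e. q ∈ {2, 3, 13}.
51^39 ≡ 1 (mod 79)  [q = 2: ≡ 1 ✗]
51^26 ≡ 23 (mod 79)  [q = 3: ≢ 1 ✓]
51^6 ≡ 21 (mod 79)  [q = 13: ≢ 1 ✓]
Since 51^39 ≡ 1, the order of 51 divides 39 < 78, so 51 is not a primitive root.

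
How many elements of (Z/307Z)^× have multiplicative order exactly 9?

6

φ(307) = 307 − 1 = 306 = 2 · 3^2 · 17.
Since (Z/307Z)^× is cyclic of order 306, the number of elements of order d is φ(d) when d | 306 and 0 otherwise.
9 = 3^2 divides 306, and φ(9) = 6.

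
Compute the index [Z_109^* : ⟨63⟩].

By Lagrange's theorem, ord_109(63) divides φ(109) = 109 − 1 = 108 = 2^2 · 3^3.
Divisors of 108: 1, 2, 3, 4, 6, 9, 12, 18, 27, 36, 54, 108.
Test each divisor d:
63^1 ≡ 63
63^2 ≡ 45
63^3 ≡ 1
So ord_109(63) = 3, hence |⟨63⟩| = 3.
[(Z/109Z)^× : ⟨63⟩] = 108/3 = 36.

36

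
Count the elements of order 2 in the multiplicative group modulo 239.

1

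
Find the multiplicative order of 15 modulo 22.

5

ord(15) | φ(22) = φ(2)·φ(11) = 1·10 = 10 = 2 · 5.
Divisors of 10: 1, 2, 5, 10.
Evaluate successive powers at the divisors of 10:
15^1 ≡ 15
15^2 ≡ 5
15^5 ≡ 1
So ord_22(15) = 5.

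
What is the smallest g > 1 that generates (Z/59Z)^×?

2

φ(59) = 59 − 1 = 58 = 2 · 29.
Test candidates g = 2, 3, … against the prime factors q ∈ {2, 29} of φ(59): g is a generator iff g^(58/q) ≢ 1 for every such q.
g = 2: 2^29 ≡ 58; 2^2 ≡ 4 — none is 1, so 2 is a primitive root.
The smallest primitive root modulo 59 is 2.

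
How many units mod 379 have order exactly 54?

φ(379) = 379 − 1 = 378 = 2 · 3^3 · 7.
(Z/379Z)^× is cyclic (|G| = 378); a cyclic group of order m has exactly φ(d) elements of each order d | m, and none otherwise.
54 = 2 · 3^3 divides 378, and φ(54) = 18.

18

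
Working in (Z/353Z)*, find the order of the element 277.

176

By Lagrange's theorem, ord_353(277) divides φ(353) = 353 − 1 = 352 = 2^5 · 11.
Divisors of 352: 1, 2, 4, 8, 11, 16, 22, 32, 44, 88, 176, 352.
Compute 277^d (mod 353) for the divisors d until we hit 1:
277^1 ≡ 277
277^2 ≡ 128
277^4 ≡ 146
277^8 ≡ 136
277^11 ≡ 36
277^16 ≡ 140
277^22 ≡ 237
277^32 ≡ 185
277^44 ≡ 42
277^88 ≡ 352
277^176 ≡ 1
The smallest such exponent is 176, so the order of 277 is 176.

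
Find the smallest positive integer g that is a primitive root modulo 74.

φ(74) = φ(2)·φ(37) = 1·36 = 36 = 2^2 · 3^2.
Test candidates g = 2, 3, … against the prime factors q ∈ {2, 3} of φ(74): g is a generator iff g^(36/q) ≢ 1 for every such q.
g = 2: gcd(2, 74) = 2 > 1, not a unit — skip.
g = 3: 3^18 ≡ 1 — hits 1, so not a primitive root.
g = 4: gcd(4, 74) = 2 > 1, not a unit — skip.
g = 5: 5^18 ≡ 73; 5^12 ≡ 47 — none is 1, so 5 is a primitive root.
Hence the least primitive root of 74 is 5.

5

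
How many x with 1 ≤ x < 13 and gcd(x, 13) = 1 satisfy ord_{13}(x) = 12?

4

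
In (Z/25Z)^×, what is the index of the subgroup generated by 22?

Since 22 ∈ (Z/25Z)^×, its order divides φ(25) = φ(5^2) = 5·(5−1) = 20 = 2^2 · 5.
Divisors of 20: 1, 2, 4, 5, 10, 20.
Test each divisor d:
22^1 ≡ 22 (mod 25)
22^2 ≡ 9 (mod 25)
22^4 ≡ 6 (mod 25)
22^5 ≡ 7 (mod 25)
22^10 ≡ 24 (mod 25)
22^20 ≡ 1 (mod 25) ✓
Thus |⟨22⟩| = ord(22) = 20.
Index = |(Z/25Z)^×| / |⟨22⟩| = 20 / 20 = 1.

1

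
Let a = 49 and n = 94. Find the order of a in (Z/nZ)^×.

23

ord(49) | φ(94) = φ(2)·φ(47) = 1·46 = 46 = 2 · 23.
Divisors of 46: 1, 2, 23, 46.
Compute 49^d (mod 94) for the divisors d until we hit 1:
49^1 ≡ 49 (mod 94)
49^2 ≡ 51 (mod 94)
49^23 ≡ 1 (mod 94) ✓
So ord_94(49) = 23.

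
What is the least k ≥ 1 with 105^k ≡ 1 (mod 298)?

By Lagrange's theorem, ord_298(105) divides φ(298) = φ(2)·φ(149) = 1·148 = 148 = 2^2 · 37.
Divisors of 148: 1, 2, 4, 37, 74, 148.
Test each divisor d:
105^1 ≡ 105 (mod 298)
105^2 ≡ 297 (mod 298)
105^4 ≡ 1 (mod 298) ✓
Therefore the multiplicative order of 105 modulo 298 is 4.

4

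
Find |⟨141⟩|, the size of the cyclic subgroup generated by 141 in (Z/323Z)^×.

ord(141) | φ(323) = φ(17·19) = (17−1)·(19−1) = 16·18 = 288 = 2^5 · 3^2.
Divisors of 288: 1, 2, 3, 4, 6, 8, 9, 12, 16, 18, 24, 32, 36, 48, 72, 96, 144, 288.
Test each divisor d:
141^1 ≡ 141
141^2 ≡ 178
141^3 ≡ 227
141^4 ≡ 30
141^6 ≡ 172
141^8 ≡ 254
141^9 ≡ 284
141^12 ≡ 191
141^16 ≡ 239
141^18 ≡ 229
141^24 ≡ 305
141^32 ≡ 273
141^36 ≡ 115
141^48 ≡ 1
Therefore the multiplicative order of 141 modulo 323 is 48.

48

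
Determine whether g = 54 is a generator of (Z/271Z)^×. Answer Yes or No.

φ(271) = 271 − 1 = 270 = 2 · 3^3 · 5.
Test 54^(270/q) mod 271 for each prime factor q of 270:
54^135 ≡ 270 (mod 271)  [q = 2: ≢ 1 ✓]
54^90 ≡ 242 (mod 271)  [q = 3: ≢ 1 ✓]
54^54 ≡ 1 (mod 271)  [q = 5: ≡ 1 ✗]
The check at q = 5 fails, so 54 generates a proper subgroup.

No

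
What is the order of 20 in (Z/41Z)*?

By Lagrange's theorem, ord_41(20) divides φ(41) = 41 − 1 = 40 = 2^3 · 5.
Divisors of 40: 1, 2, 4, 5, 8, 10, 20, 40.
Compute 20^d (mod 41) for the divisors d until we hit 1:
20^1 ≡ 20 (mod 41)
20^2 ≡ 31 (mod 41)
20^4 ≡ 18 (mod 41)
20^5 ≡ 32 (mod 41)
20^8 ≡ 37 (mod 41)
20^10 ≡ 40 (mod 41)
20^20 ≡ 1 (mod 41) ✓
So ord_41(20) = 20.

20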